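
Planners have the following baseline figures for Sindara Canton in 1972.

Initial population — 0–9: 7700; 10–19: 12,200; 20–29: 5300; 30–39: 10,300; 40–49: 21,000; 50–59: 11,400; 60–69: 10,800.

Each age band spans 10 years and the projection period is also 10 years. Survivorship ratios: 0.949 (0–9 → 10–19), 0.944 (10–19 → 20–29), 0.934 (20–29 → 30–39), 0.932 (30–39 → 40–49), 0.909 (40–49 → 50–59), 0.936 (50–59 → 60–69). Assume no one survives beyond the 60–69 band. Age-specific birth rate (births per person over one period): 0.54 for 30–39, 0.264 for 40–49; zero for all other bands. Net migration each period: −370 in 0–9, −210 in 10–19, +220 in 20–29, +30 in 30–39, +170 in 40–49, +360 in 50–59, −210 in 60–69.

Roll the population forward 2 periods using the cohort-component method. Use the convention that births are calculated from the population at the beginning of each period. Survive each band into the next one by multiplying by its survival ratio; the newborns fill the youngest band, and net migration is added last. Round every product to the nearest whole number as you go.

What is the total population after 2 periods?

Let band 1 be 0–9 through band 7 = 60–69.
Period 1.
Births: 10300 * 0.54 = 5562, 21000 * 0.264 = 5544 → total 11106
Band 2: 7700 * 0.949 = 7307
Band 3: 12200 * 0.944 = 11517
Band 4: 5300 * 0.934 = 4950
Band 5: 10300 * 0.932 = 9600
Band 6: 21000 * 0.909 = 19089
Band 7: 11400 * 0.936 = 10670
Net migration: Band 1 − 370 → 10736; Band 2 − 210 → 7097; Band 3 + 220 → 11737; Band 4 + 30 → 4980; Band 5 + 170 → 9770; Band 6 + 360 → 19449; Band 7 − 210 → 10460
→ [10736, 7097, 11737, 4980, 9770, 19449, 10460]
Period 2.
Births: 4980 * 0.54 = 2689, 9770 * 0.264 = 2579 → total 5268
Band 2: 10736 * 0.949 = 10188
Band 3: 7097 * 0.944 = 6700
Band 4: 11737 * 0.934 = 10962
Band 5: 4980 * 0.932 = 4641
Band 6: 9770 * 0.909 = 8881
Band 7: 19449 * 0.936 = 18204
Net migration: Band 1 − 370 → 4898; Band 2 − 210 → 9978; Band 3 + 220 → 6920; Band 4 + 30 → 10992; Band 5 + 170 → 4811; Band 6 + 360 → 9241; Band 7 − 210 → 17994
→ [4898, 9978, 6920, 10992, 4811, 9241, 17994]
Total after period 2: 4898 + 9978 + 6920 + 10992 + 4811 + 9241 + 17994 = 64834

64834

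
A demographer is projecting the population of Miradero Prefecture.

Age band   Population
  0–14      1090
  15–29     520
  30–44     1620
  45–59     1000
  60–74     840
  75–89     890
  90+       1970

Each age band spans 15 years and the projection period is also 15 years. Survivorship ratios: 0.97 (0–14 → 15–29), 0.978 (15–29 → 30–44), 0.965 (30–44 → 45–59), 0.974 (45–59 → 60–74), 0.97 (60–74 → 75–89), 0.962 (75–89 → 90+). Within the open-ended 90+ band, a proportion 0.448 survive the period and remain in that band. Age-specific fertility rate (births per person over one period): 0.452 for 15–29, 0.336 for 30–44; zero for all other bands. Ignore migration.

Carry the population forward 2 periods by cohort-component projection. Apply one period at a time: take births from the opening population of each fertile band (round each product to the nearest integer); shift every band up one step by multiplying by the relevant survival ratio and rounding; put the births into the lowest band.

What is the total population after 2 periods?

(Bands numbered youngest = 1 to oldest = 7.)
[period 1]
Births: 520 * 0.452 = 235  |  1620 * 0.336 = 544 → 779
Band 2: 1090 * 0.97 = 1057
Band 3: 520 * 0.978 = 509
Band 4: 1620 * 0.965 = 1563
Band 5: 1000 * 0.974 = 974
Band 6: 840 * 0.97 = 815
Band 7: 890 * 0.962 + 1970 * 0.448 = 856 + 883 = 1739
Population now: 0–14=779, 15–29=1057, 30–44=509, 45–59=1563, 60–74=974, 75–89=815, 90+=1739
[period 2]
Births: 1057 * 0.452 = 478  |  509 * 0.336 = 171 → 649
Band 2: 779 * 0.97 = 756
Band 3: 1057 * 0.978 = 1034
Band 4: 509 * 0.965 = 491
Band 5: 1563 * 0.974 = 1522
Band 6: 974 * 0.97 = 945
Band 7: 815 * 0.962 + 1739 * 0.448 = 784 + 779 = 1563
Population now: 0–14=649, 15–29=756, 30–44=1034, 45–59=491, 60–74=1522, 75–89=945, 90+=1563
Total after period 2: 649 + 756 + 1034 + 491 + 1522 + 945 + 1563 = 6960

6960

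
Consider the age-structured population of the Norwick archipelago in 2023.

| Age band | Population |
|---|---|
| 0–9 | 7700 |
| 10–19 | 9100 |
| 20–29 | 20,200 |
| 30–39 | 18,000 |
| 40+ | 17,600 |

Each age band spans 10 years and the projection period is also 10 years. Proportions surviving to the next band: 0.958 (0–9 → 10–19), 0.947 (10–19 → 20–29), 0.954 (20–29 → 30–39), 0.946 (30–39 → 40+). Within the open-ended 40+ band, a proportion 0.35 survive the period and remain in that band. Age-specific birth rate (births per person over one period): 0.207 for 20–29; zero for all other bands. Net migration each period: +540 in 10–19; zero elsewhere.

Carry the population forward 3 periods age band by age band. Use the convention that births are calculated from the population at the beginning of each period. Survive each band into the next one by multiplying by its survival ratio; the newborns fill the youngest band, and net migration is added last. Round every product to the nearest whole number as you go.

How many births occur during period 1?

(Groups numbered youngest = 1 to oldest = 5.)
— Period 1 —
Births: 20200 × 0.207 = 4181
Group 2: 7700 × 0.958 = 7377
Group 3: 9100 × 0.947 = 8618
Group 4: 20200 × 0.954 = 19271
Group 5: 18000 × 0.946 + 17600 × 0.35 = 17028 + 6160 = 23188
Net migration: Group 2 + 540 → 7917
Population now: 0–9=4181, 10–19=7917, 20–29=8618, 30–39=19271, 40+=23188

4181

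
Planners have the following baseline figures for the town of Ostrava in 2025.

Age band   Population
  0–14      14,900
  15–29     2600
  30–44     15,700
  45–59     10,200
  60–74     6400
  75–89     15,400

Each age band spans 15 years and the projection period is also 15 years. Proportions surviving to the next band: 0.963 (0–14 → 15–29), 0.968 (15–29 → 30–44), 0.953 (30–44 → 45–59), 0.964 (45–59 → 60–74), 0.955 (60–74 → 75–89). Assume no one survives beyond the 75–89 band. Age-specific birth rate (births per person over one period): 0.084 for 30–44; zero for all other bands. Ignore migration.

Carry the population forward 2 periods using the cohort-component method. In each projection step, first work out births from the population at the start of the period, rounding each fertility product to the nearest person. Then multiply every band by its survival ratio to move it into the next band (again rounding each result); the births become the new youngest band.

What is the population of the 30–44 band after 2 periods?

Period 1:
Births: 15700 * 0.084 = 1319
15–29: 14900 * 0.963 = 14349
30–44: 2600 * 0.968 = 2517
45–59: 15700 * 0.953 = 14962
60–74: 10200 * 0.964 = 9833
75–89: 6400 * 0.955 = 6112
→ [1319, 14349, 2517, 14962, 9833, 6112]
Period 2:
Births: 2517 * 0.084 = 211
15–29: 1319 * 0.963 = 1270
30–44: 14349 * 0.968 = 13890
45–59: 2517 * 0.953 = 2399
60–74: 14962 * 0.964 = 14423
75–89: 9833 * 0.955 = 9391
→ [211, 1270, 13890, 2399, 14423, 9391]

13890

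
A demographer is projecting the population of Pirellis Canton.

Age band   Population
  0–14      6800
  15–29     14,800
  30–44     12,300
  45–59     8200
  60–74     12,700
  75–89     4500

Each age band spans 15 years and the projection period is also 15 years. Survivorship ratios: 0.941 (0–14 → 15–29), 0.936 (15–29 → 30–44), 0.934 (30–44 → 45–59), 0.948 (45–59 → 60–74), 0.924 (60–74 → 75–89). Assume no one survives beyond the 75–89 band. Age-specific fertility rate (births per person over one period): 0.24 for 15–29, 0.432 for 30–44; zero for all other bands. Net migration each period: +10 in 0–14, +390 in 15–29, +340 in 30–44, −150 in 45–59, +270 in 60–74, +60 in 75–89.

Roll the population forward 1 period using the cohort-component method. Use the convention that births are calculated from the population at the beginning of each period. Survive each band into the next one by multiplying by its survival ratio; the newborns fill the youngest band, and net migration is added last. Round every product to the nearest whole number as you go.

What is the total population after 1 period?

61035

Numbering the bands 1..6 from youngest to oldest:
After projecting period 1:
Births: 14800 × 0.24 = 3552, 12300 × 0.432 = 5314 → total 8866
Band 2: 6800 × 0.941 = 6399
Band 3: 14800 × 0.936 = 13853
Band 4: 12300 × 0.934 = 11488
Band 5: 8200 × 0.948 = 7774
Band 6: 12700 × 0.924 = 11735
Net migration: Band 1 + 10 → 8876; Band 2 + 390 → 6789; Band 3 + 340 → 14193; Band 4 − 150 → 11338; Band 5 + 270 → 8044; Band 6 + 60 → 11795
Giving 8876 / 6789 / 14193 / 11338 / 8044 / 11795.
Total after period 1: 8876 + 6789 + 14193 + 11338 + 8044 + 11795 = 61035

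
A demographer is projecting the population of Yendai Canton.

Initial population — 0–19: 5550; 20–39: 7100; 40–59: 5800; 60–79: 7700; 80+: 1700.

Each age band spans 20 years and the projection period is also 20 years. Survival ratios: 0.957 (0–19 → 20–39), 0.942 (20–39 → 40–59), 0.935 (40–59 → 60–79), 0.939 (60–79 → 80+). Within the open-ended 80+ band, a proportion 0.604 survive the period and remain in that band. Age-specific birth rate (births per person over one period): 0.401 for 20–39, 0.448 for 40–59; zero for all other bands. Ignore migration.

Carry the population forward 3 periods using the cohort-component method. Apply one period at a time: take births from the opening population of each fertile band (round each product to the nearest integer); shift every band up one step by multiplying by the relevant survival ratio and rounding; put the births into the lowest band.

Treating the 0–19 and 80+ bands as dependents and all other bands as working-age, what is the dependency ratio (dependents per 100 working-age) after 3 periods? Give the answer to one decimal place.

112.4

Period 1.
Births: 7100 * 0.401 = 2847, 5800 * 0.448 = 2598 — total 5445
20–39: 5550 * 0.957 = 5311
40–59: 7100 * 0.942 = 6688
60–79: 5800 * 0.935 = 5423
80+: 7700 * 0.939 + 1700 * 0.604 = 7230 + 1027 = 8257
Giving 5445 / 5311 / 6688 / 5423 / 8257.
Period 2.
Births: 5311 * 0.401 = 2130, 6688 * 0.448 = 2996 — total 5126
20–39: 5445 * 0.957 = 5211
40–59: 5311 * 0.942 = 5003
60–79: 6688 * 0.935 = 6253
80+: 5423 * 0.939 + 8257 * 0.604 = 5092 + 4987 = 10079
Giving 5126 / 5211 / 5003 / 6253 / 10079.
Period 3.
Births: 5211 * 0.401 = 2090, 5003 * 0.448 = 2241 — total 4331
20–39: 5126 * 0.957 = 4906
40–59: 5211 * 0.942 = 4909
60–79: 5003 * 0.935 = 4678
80+: 6253 * 0.939 + 10079 * 0.604 = 5872 + 6088 = 11960
Giving 4331 / 4906 / 4909 / 4678 / 11960.
Dependents (band 0–19 + band 80+) = 4331 + 11960 = 16291; working-age = 14493; ratio = 16291/14493 × 100 = 112.4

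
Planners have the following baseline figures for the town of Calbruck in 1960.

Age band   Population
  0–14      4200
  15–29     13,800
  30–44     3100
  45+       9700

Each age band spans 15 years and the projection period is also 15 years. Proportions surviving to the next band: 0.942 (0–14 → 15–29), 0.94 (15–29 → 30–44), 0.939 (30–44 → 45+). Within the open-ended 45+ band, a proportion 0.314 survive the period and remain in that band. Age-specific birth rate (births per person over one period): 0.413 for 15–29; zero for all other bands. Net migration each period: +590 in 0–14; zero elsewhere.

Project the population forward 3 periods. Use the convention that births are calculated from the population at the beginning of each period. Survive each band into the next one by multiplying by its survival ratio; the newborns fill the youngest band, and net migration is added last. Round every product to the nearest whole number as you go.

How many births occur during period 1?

Period 1:
Births: 13800 * 0.413 = 5699
15–29: 4200 * 0.942 = 3956
30–44: 13800 * 0.94 = 12972
45+: 3100 * 0.939 + 9700 * 0.314 = 2911 + 3046 = 5957
Net migration: 0–14 + 590 → 6289
End of period: [6289, 3956, 12972, 5957]

5699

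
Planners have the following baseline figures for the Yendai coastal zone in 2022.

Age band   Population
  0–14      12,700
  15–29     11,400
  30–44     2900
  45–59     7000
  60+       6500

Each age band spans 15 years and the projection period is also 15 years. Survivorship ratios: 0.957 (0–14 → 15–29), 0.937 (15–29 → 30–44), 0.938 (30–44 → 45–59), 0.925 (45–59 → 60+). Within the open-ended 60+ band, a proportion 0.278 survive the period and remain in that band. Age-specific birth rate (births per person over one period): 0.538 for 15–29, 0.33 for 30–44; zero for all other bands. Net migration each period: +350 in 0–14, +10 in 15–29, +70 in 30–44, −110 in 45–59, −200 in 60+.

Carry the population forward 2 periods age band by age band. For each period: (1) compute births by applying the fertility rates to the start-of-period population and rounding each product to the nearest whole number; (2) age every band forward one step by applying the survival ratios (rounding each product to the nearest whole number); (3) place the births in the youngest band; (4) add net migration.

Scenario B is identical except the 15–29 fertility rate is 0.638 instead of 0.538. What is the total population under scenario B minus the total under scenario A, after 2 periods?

Numbering the bands 1..5 from youngest to oldest:
[period 1]
Births: 11400 × 0.538 = 6133  |  2900 × 0.33 = 957 — total 7090
Band 2: 12700 × 0.957 = 12154
Band 3: 11400 × 0.937 = 10682
Band 4: 2900 × 0.938 = 2720
Band 5: 7000 × 0.925 + 6500 × 0.278 = 6475 + 1807 = 8282
Net migration: Band 1 + 350 → 7440; Band 2 + 10 → 12164; Band 3 + 70 → 10752; Band 4 − 110 → 2610; Band 5 − 200 → 8082
Giving 7440 / 12164 / 10752 / 2610 / 8082.
[period 2]
Births: 12164 × 0.538 = 6544  |  10752 × 0.33 = 3548 — total 10092
Band 2: 7440 × 0.957 = 7120
Band 3: 12164 × 0.937 = 11398
Band 4: 10752 × 0.938 = 10085
Band 5: 2610 × 0.925 + 8082 × 0.278 = 2414 + 2247 = 4661
Net migration: Band 1 + 350 → 10442; Band 2 + 10 → 7130; Band 3 + 70 → 11468; Band 4 − 110 → 9975; Band 5 − 200 → 4461
Giving 10442 / 7130 / 11468 / 9975 / 4461.
Scenario A total after 2 periods: 43476
Scenario B projection —
[period 1]
Births: 11400 × 0.638 = 7273  |  2900 × 0.33 = 957 — total 8230
Band 2: 12700 × 0.957 = 12154
Band 3: 11400 × 0.937 = 10682
Band 4: 2900 × 0.938 = 2720
Band 5: 7000 × 0.925 + 6500 × 0.278 = 6475 + 1807 = 8282
Net migration: Band 1 + 350 → 8580; Band 2 + 10 → 12164; Band 3 + 70 → 10752; Band 4 − 110 → 2610; Band 5 − 200 → 8082
Giving 8580 / 12164 / 10752 / 2610 / 8082.
[period 2]
Births: 12164 × 0.638 = 7761  |  10752 × 0.33 = 3548 — total 11309
Band 2: 8580 × 0.957 = 8211
Band 3: 12164 × 0.937 = 11398
Band 4: 10752 × 0.938 = 10085
Band 5: 2610 × 0.925 + 8082 × 0.278 = 2414 + 2247 = 4661
Net migration: Band 1 + 350 → 11659; Band 2 + 10 → 8221; Band 3 + 70 → 11468; Band 4 − 110 → 9975; Band 5 − 200 → 4461
Giving 11659 / 8221 / 11468 / 9975 / 4461.
Scenario B total after 2 periods: 45784
Difference B − A = 45784 − 43476 = 2308

2308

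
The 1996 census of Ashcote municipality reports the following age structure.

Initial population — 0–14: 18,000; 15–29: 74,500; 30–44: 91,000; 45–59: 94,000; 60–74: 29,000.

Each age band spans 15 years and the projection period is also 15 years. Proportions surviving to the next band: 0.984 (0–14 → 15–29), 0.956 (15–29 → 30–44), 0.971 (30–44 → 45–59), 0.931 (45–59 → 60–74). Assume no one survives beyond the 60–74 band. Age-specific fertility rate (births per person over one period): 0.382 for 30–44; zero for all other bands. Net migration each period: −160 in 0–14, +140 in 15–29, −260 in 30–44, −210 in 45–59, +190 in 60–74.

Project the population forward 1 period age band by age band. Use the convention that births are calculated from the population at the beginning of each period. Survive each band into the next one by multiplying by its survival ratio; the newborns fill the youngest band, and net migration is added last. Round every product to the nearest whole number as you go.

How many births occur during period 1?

34762

Let band 1 be 0–14 through band 5 = 60–74.
[period 1]
Births: 91000 * 0.382 = 34762
Band 2: 18000 * 0.984 = 17712
Band 3: 74500 * 0.956 = 71222
Band 4: 91000 * 0.971 = 88361
Band 5: 94000 * 0.931 = 87514
Net migration: Band 1 − 160 → 34602; Band 2 + 140 → 17852; Band 3 − 260 → 70962; Band 4 − 210 → 88151; Band 5 + 190 → 87704
Giving 34602 / 17852 / 70962 / 88151 / 87704.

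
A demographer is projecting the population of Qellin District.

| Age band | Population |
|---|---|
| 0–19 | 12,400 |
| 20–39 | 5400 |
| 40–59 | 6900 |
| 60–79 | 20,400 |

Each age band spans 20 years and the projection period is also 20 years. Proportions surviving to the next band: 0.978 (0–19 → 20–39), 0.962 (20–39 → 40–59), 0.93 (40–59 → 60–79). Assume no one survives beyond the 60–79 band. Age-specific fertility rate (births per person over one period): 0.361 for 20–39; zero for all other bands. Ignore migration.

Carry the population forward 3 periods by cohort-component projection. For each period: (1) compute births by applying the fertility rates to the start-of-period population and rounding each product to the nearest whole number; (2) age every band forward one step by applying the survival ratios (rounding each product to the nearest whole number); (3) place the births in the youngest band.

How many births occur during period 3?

Numbering the bands 1..4 from youngest to oldest:
— Period 1 —
Births: 5400 × 0.361 = 1949
Band 2: 12400 × 0.978 = 12127
Band 3: 5400 × 0.962 = 5195
Band 4: 6900 × 0.93 = 6417
Population now: 0–19=1949, 20–39=12127, 40–59=5195, 60–79=6417
— Period 2 —
Births: 12127 × 0.361 = 4378
Band 2: 1949 × 0.978 = 1906
Band 3: 12127 × 0.962 = 11666
Band 4: 5195 × 0.93 = 4831
Population now: 0–19=4378, 20–39=1906, 40–59=11666, 60–79=4831
— Period 3 —
Births: 1906 × 0.361 = 688
Band 2: 4378 × 0.978 = 4282
Band 3: 1906 × 0.962 = 1834
Band 4: 11666 × 0.93 = 10849
Population now: 0–19=688, 20–39=4282, 40–59=1834, 60–79=10849

688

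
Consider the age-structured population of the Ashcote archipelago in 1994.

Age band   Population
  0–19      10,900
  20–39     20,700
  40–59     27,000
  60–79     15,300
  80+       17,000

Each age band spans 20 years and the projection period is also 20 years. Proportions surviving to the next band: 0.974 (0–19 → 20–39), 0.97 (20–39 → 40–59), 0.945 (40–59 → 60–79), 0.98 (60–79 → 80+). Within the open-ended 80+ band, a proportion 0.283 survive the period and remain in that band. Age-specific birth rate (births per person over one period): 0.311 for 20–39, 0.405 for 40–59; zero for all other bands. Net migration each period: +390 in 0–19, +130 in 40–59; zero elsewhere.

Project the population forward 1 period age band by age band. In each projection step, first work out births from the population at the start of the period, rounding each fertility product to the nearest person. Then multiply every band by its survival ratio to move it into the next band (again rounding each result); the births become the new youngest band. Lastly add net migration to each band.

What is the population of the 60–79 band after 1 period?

— Period 1 —
Births: 20700 * 0.311 = 6438  |  27000 * 0.405 = 10935 ⇒ total 17373
20–39: 10900 * 0.974 = 10617
40–59: 20700 * 0.97 = 20079
60–79: 27000 * 0.945 = 25515
80+: 15300 * 0.98 + 17000 * 0.283 = 14994 + 4811 = 19805
Net migration: 0–19 + 390 → 17763; 40–59 + 130 → 20209
Population now: 0–19=17763, 20–39=10617, 40–59=20209, 60–79=25515, 80+=19805

25515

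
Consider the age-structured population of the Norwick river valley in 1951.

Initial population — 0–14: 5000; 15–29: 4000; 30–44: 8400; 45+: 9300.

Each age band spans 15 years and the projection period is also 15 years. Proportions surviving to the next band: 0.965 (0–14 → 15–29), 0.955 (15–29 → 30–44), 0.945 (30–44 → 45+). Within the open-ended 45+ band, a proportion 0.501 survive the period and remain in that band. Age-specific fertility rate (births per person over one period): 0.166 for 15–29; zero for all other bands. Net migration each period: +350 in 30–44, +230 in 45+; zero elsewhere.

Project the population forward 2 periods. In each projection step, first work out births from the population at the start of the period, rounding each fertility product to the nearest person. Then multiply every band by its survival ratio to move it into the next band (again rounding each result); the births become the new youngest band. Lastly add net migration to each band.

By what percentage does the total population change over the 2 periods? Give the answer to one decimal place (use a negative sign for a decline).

Numbering the groups 1..4 from youngest to oldest:
Period 1:
Births: 4000 × 0.166 = 664
Group 2: 5000 × 0.965 = 4825
Group 3: 4000 × 0.955 = 3820
Group 4: 8400 × 0.945 + 9300 × 0.501 = 7938 + 4659 = 12597
Net migration: Group 3 + 350 → 4170; Group 4 + 230 → 12827
→ [664, 4825, 4170, 12827]
Period 2:
Births: 4825 × 0.166 = 801
Group 2: 664 × 0.965 = 641
Group 3: 4825 × 0.955 = 4608
Group 4: 4170 × 0.945 + 12827 × 0.501 = 3941 + 6426 = 10367
Net migration: Group 3 + 350 → 4958; Group 4 + 230 → 10597
→ [801, 641, 4958, 10597]
Total: 26700 → 16997; change = -9703; percentage change = -36.3%

-36.3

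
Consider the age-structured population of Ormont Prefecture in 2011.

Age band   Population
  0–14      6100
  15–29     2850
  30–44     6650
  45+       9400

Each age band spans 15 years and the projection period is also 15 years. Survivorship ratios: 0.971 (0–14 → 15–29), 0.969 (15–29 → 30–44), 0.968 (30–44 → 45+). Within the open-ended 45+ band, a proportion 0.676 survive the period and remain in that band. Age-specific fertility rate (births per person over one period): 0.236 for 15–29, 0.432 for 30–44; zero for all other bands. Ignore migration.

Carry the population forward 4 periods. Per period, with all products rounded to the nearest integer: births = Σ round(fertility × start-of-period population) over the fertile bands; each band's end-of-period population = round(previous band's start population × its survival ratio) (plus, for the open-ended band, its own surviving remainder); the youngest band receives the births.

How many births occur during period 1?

3546

— Period 1 —
Births: 2850 × 0.236 = 673, 6650 × 0.432 = 2873 → 3546
15–29: 6100 × 0.971 = 5923
30–44: 2850 × 0.969 = 2762
45+: 6650 × 0.968 + 9400 × 0.676 = 6437 + 6354 = 12791
Population now: 0–14=3546, 15–29=5923, 30–44=2762, 45+=12791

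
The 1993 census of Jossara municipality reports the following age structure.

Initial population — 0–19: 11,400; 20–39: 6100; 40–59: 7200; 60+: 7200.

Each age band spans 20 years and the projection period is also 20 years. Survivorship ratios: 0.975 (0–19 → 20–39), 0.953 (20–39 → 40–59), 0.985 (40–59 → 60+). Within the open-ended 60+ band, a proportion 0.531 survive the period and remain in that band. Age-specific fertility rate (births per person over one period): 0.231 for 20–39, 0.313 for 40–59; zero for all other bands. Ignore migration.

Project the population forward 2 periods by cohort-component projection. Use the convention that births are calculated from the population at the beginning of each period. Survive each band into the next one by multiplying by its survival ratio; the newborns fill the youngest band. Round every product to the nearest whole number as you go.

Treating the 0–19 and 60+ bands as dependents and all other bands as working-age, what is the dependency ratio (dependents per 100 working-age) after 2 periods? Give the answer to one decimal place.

112.3

Let group 1 be 0–19 through group 4 = 60+.
— Period 1 —
Births: 6100 × 0.231 = 1409 ; 7200 × 0.313 = 2254 — total 3663
Group 2: 11400 × 0.975 = 11115
Group 3: 6100 × 0.953 = 5813
Group 4: 7200 × 0.985 + 7200 × 0.531 = 7092 + 3823 = 10915
Giving 3663 / 11115 / 5813 / 10915.
— Period 2 —
Births: 11115 × 0.231 = 2568 ; 5813 × 0.313 = 1819 — total 4387
Group 2: 3663 × 0.975 = 3571
Group 3: 11115 × 0.953 = 10593
Group 4: 5813 × 0.985 + 10915 × 0.531 = 5726 + 5796 = 11522
Giving 4387 / 3571 / 10593 / 11522.
Dependents (band 0–19 + band 60+) = 4387 + 11522 = 15909; working-age = 14164; ratio = 15909/14164 × 100 = 112.3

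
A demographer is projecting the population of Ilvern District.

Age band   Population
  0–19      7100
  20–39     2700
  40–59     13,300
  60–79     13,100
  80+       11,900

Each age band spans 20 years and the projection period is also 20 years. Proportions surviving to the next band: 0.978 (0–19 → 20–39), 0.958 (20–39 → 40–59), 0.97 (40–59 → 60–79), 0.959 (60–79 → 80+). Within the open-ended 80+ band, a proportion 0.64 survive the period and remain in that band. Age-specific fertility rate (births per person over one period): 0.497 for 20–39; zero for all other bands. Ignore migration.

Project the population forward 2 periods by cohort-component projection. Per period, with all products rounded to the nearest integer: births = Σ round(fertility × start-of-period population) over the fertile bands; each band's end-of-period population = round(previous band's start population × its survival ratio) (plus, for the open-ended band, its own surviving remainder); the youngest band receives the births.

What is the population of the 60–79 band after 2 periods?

Call the bands 1 to 5, youngest first.
Period 1:
Births: 2700 × 0.497 = 1342
Band 2: 7100 × 0.978 = 6944
Band 3: 2700 × 0.958 = 2587
Band 4: 13300 × 0.97 = 12901
Band 5: 13100 × 0.959 + 11900 × 0.64 = 12563 + 7616 = 20179
End of period: [1342, 6944, 2587, 12901, 20179]
Period 2:
Births: 6944 × 0.497 = 3451
Band 2: 1342 × 0.978 = 1312
Band 3: 6944 × 0.958 = 6652
Band 4: 2587 × 0.97 = 2509
Band 5: 12901 × 0.959 + 20179 × 0.64 = 12372 + 12915 = 25287
End of period: [3451, 1312, 6652, 2509, 25287]

2509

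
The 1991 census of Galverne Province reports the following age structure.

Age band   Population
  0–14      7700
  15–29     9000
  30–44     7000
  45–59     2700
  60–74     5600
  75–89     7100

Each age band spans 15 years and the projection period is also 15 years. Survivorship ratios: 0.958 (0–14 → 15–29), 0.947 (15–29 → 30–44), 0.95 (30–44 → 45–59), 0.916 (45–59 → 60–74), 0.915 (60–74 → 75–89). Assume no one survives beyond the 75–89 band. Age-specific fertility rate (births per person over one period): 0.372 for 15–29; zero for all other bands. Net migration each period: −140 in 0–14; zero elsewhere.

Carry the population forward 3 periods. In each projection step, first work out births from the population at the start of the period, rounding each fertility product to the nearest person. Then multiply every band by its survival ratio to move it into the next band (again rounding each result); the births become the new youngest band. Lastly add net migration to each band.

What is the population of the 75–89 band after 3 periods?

5573

Period 1.
Births: 9000 * 0.372 = 3348
15–29: 7700 * 0.958 = 7377
30–44: 9000 * 0.947 = 8523
45–59: 7000 * 0.95 = 6650
60–74: 2700 * 0.916 = 2473
75–89: 5600 * 0.915 = 5124
Net migration: 0–14 − 140 → 3208
→ [3208, 7377, 8523, 6650, 2473, 5124]
Period 2.
Births: 7377 * 0.372 = 2744
15–29: 3208 * 0.958 = 3073
30–44: 7377 * 0.947 = 6986
45–59: 8523 * 0.95 = 8097
60–74: 6650 * 0.916 = 6091
75–89: 2473 * 0.915 = 2263
Net migration: 0–14 − 140 → 2604
→ [2604, 3073, 6986, 8097, 6091, 2263]
Period 3.
Births: 3073 * 0.372 = 1143
15–29: 2604 * 0.958 = 2495
30–44: 3073 * 0.947 = 2910
45–59: 6986 * 0.95 = 6637
60–74: 8097 * 0.916 = 7417
75–89: 6091 * 0.915 = 5573
Net migration: 0–14 − 140 → 1003
→ [1003, 2495, 2910, 6637, 7417, 5573]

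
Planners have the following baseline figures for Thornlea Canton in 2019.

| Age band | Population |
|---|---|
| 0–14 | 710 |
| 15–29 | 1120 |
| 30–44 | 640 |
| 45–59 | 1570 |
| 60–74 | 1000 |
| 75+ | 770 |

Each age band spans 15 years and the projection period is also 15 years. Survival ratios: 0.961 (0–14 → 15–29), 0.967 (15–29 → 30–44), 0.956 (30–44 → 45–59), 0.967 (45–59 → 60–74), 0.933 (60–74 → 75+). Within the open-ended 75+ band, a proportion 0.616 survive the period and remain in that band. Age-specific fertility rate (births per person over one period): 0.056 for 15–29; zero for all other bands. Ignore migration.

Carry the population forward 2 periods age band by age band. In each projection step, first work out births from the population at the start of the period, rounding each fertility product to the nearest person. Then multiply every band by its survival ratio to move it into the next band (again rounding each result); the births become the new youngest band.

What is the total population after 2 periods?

Numbering the bands 1..6 from youngest to oldest:
— Period 1 —
Births: 1120 × 0.056 = 63
Band 2: 710 × 0.961 = 682
Band 3: 1120 × 0.967 = 1083
Band 4: 640 × 0.956 = 612
Band 5: 1570 × 0.967 = 1518
Band 6: 1000 × 0.933 + 770 × 0.616 = 933 + 474 = 1407
→ [63, 682, 1083, 612, 1518, 1407]
— Period 2 —
Births: 682 × 0.056 = 38
Band 2: 63 × 0.961 = 61
Band 3: 682 × 0.967 = 659
Band 4: 1083 × 0.956 = 1035
Band 5: 612 × 0.967 = 592
Band 6: 1518 × 0.933 + 1407 × 0.616 = 1416 + 867 = 2283
→ [38, 61, 659, 1035, 592, 2283]
Total after period 2: 38 + 61 + 659 + 1035 + 592 + 2283 = 4668

4668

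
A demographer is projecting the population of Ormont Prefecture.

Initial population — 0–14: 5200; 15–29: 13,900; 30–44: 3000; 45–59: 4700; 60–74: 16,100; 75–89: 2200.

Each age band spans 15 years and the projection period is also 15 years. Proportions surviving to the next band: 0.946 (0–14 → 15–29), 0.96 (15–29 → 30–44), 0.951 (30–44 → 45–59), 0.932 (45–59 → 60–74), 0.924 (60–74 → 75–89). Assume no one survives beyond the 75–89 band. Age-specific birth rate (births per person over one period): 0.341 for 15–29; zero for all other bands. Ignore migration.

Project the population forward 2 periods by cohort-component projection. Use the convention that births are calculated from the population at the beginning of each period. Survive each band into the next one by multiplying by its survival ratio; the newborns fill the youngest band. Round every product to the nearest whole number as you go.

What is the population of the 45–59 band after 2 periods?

Call the bands 1 to 6, youngest first.
After projecting period 1:
Births: 13900 × 0.341 = 4740
Band 2: 5200 × 0.946 = 4919
Band 3: 13900 × 0.96 = 13344
Band 4: 3000 × 0.951 = 2853
Band 5: 4700 × 0.932 = 4380
Band 6: 16100 × 0.924 = 14876
→ [4740, 4919, 13344, 2853, 4380, 14876]
After projecting period 2:
Births: 4919 × 0.341 = 1677
Band 2: 4740 × 0.946 = 4484
Band 3: 4919 × 0.96 = 4722
Band 4: 13344 × 0.951 = 12690
Band 5: 2853 × 0.932 = 2659
Band 6: 4380 × 0.924 = 4047
→ [1677, 4484, 4722, 12690, 2659, 4047]

12690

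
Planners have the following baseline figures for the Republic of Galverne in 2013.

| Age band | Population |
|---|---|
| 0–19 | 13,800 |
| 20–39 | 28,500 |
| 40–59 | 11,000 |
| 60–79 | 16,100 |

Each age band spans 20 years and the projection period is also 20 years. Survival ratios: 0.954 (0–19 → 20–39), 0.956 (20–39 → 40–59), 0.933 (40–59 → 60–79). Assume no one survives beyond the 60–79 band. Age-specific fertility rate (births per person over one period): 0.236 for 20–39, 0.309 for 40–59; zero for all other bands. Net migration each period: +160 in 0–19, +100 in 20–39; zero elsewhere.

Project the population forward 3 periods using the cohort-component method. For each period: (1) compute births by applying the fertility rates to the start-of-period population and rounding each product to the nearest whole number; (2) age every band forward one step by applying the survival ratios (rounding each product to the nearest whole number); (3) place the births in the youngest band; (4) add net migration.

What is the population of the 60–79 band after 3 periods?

Period 1:
Births: 28500 * 0.236 = 6726 ; 11000 * 0.309 = 3399 → total 10125
20–39: 13800 * 0.954 = 13165
40–59: 28500 * 0.956 = 27246
60–79: 11000 * 0.933 = 10263
Net migration: 0–19 + 160 → 10285; 20–39 + 100 → 13265
→ [10285, 13265, 27246, 10263]
Period 2:
Births: 13265 * 0.236 = 3131 ; 27246 * 0.309 = 8419 → total 11550
20–39: 10285 * 0.954 = 9812
40–59: 13265 * 0.956 = 12681
60–79: 27246 * 0.933 = 25421
Net migration: 0–19 + 160 → 11710; 20–39 + 100 → 9912
→ [11710, 9912, 12681, 25421]
Period 3:
Births: 9912 * 0.236 = 2339 ; 12681 * 0.309 = 3918 → total 6257
20–39: 11710 * 0.954 = 11171
40–59: 9912 * 0.956 = 9476
60–79: 12681 * 0.933 = 11831
Net migration: 0–19 + 160 → 6417; 20–39 + 100 → 11271
→ [6417, 11271, 9476, 11831]

11831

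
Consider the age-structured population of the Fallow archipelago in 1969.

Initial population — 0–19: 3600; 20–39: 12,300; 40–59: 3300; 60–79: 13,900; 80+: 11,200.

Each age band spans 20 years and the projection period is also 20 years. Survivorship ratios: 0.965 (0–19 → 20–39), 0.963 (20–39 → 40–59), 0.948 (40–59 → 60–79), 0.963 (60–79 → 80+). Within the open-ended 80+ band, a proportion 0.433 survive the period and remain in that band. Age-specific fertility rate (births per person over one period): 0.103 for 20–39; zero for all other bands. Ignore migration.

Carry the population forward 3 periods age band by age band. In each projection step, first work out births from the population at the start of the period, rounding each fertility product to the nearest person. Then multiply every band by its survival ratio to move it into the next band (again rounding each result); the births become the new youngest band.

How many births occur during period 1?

1267

(Groups numbered youngest = 1 to oldest = 5.)
[period 1]
Births: 12300 * 0.103 = 1267
Group 2: 3600 * 0.965 = 3474
Group 3: 12300 * 0.963 = 11845
Group 4: 3300 * 0.948 = 3128
Group 5: 13900 * 0.963 + 11200 * 0.433 = 13386 + 4850 = 18236
End of period: [1267, 3474, 11845, 3128, 18236]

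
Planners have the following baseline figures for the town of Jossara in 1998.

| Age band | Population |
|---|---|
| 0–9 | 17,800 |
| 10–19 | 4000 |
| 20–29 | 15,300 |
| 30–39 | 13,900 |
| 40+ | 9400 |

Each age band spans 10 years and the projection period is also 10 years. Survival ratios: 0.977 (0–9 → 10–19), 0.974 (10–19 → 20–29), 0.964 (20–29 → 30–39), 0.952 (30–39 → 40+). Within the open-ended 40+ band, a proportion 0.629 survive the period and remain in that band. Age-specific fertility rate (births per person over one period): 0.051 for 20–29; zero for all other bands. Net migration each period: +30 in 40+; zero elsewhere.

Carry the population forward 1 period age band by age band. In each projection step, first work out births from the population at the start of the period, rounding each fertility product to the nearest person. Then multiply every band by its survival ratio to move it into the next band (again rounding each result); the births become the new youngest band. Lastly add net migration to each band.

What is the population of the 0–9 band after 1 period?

780

After projecting period 1:
Births: 15300 × 0.051 = 780
10–19: 17800 × 0.977 = 17391
20–29: 4000 × 0.974 = 3896
30–39: 15300 × 0.964 = 14749
40+: 13900 × 0.952 + 9400 × 0.629 = 13233 + 5913 = 19146
Net migration: 40+ + 30 → 19176
Population now: 0–9=780, 10–19=17391, 20–29=3896, 30–39=14749, 40+=19176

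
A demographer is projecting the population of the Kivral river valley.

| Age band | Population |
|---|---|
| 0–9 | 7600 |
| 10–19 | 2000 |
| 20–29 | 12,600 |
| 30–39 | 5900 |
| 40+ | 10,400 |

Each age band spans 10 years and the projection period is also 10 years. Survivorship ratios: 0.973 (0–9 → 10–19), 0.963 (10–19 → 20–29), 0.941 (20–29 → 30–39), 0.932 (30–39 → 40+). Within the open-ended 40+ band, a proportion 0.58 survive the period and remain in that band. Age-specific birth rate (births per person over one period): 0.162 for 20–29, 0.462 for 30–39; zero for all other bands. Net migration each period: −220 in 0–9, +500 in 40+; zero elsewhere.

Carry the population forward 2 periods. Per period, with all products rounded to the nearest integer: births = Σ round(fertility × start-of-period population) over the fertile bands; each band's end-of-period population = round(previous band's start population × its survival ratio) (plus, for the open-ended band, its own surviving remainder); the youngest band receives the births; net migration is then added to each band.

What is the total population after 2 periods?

Numbering the bands 1..5 from youngest to oldest:
[period 1]
Births: 12600 * 0.162 = 2041 ; 5900 * 0.462 = 2726 — total 4767
Band 2: 7600 * 0.973 = 7395
Band 3: 2000 * 0.963 = 1926
Band 4: 12600 * 0.941 = 11857
Band 5: 5900 * 0.932 + 10400 * 0.58 = 5499 + 6032 = 11531
Net migration: Band 1 − 220 → 4547; Band 5 + 500 → 12031
End of period: [4547, 7395, 1926, 11857, 12031]
[period 2]
Births: 1926 * 0.162 = 312 ; 11857 * 0.462 = 5478 — total 5790
Band 2: 4547 * 0.973 = 4424
Band 3: 7395 * 0.963 = 7121
Band 4: 1926 * 0.941 = 1812
Band 5: 11857 * 0.932 + 12031 * 0.58 = 11051 + 6978 = 18029
Net migration: Band 1 − 220 → 5570; Band 5 + 500 → 18529
End of period: [5570, 4424, 7121, 1812, 18529]
Total after period 2: 5570 + 4424 + 7121 + 1812 + 18529 = 37456

37456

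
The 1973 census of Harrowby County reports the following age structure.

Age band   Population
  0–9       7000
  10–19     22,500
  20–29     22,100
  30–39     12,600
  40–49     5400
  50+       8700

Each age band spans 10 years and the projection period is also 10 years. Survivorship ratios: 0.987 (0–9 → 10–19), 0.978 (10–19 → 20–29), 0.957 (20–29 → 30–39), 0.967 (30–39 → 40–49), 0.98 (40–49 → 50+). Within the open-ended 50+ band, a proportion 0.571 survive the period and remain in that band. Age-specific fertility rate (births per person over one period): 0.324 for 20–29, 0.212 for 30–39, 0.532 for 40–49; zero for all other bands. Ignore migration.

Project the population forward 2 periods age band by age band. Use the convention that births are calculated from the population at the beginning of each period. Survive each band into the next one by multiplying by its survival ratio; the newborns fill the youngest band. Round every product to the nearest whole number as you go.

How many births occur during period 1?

12704

Period 1.
Births: 22100 × 0.324 = 7160  |  12600 × 0.212 = 2671  |  5400 × 0.532 = 2873 → 12704
10–19: 7000 × 0.987 = 6909
20–29: 22500 × 0.978 = 22005
30–39: 22100 × 0.957 = 21150
40–49: 12600 × 0.967 = 12184
50+: 5400 × 0.98 + 8700 × 0.571 = 5292 + 4968 = 10260
Population now: 0–9=12704, 10–19=6909, 20–29=22005, 30–39=21150, 40–49=12184, 50+=10260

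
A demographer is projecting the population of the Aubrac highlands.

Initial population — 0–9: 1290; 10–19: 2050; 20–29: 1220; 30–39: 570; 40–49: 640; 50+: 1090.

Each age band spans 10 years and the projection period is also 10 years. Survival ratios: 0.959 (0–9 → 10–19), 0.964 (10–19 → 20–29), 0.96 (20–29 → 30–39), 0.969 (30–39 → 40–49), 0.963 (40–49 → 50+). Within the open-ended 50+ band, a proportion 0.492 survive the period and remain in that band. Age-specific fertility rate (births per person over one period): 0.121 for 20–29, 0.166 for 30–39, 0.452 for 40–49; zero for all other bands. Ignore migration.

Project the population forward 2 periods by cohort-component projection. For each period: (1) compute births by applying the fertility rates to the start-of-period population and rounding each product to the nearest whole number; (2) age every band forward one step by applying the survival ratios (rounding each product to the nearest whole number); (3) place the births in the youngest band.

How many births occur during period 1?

532

After projecting period 1:
Births: 1220 × 0.121 = 148 ; 570 × 0.166 = 95 ; 640 × 0.452 = 289 → total 532
10–19: 1290 × 0.959 = 1237
20–29: 2050 × 0.964 = 1976
30–39: 1220 × 0.96 = 1171
40–49: 570 × 0.969 = 552
50+: 640 × 0.963 + 1090 × 0.492 = 616 + 536 = 1152
Giving 532 / 1237 / 1976 / 1171 / 552 / 1152.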